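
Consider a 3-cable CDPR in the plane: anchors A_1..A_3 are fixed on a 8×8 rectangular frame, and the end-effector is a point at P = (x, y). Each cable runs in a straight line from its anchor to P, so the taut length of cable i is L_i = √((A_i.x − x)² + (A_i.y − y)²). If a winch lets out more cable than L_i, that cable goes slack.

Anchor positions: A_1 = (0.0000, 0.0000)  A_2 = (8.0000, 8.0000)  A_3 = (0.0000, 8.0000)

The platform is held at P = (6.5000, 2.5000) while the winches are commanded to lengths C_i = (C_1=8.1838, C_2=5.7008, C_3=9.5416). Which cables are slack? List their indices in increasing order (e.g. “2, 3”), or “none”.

i=1: geometric 6.9642 vs commanded 8.1838 ⇒ slack
i=2: geometric 5.7009 vs commanded 5.7008 ⇒ taut
i=3: geometric 8.5147 vs commanded 9.5416 ⇒ slack

1, 3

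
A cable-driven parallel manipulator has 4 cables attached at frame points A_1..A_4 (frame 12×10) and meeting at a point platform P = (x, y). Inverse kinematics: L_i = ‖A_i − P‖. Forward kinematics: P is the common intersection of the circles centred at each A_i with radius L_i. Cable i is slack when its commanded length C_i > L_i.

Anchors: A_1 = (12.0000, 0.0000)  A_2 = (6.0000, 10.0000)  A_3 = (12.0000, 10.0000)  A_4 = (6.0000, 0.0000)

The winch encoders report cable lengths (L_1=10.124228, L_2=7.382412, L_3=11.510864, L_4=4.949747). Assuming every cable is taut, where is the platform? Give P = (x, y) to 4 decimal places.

expand ‖A_i−P‖²=L_i² and subtract eq 1 (q_i ≔ ‖A_i‖²−L_i²)
q_1 = 144.0000+0.0000−102.5000 = 41.5000
eq1−eq2 → [12.0000  -20.0000]·P = -40.0000
eq1−eq3 → [0.0000  -20.0000]·P = -70.0000
eq1−eq4 → [12.0000  0.0000]·P = 30.0000
2×2 solve → P = (2.5000, 3.5000)
check cable 4: ‖A_4−P‖² = 24.5000 ≈ L_4² = 24.5000 ✓

(2.5000, 3.5000)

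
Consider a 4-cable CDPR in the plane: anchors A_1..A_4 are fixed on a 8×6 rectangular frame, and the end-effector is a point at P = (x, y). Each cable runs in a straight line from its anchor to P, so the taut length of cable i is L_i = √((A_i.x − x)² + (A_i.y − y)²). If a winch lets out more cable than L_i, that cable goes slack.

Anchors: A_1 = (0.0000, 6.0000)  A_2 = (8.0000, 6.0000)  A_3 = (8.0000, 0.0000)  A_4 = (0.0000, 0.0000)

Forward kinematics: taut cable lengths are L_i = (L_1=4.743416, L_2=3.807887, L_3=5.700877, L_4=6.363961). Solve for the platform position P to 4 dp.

circle eqns → linear via eq_j − eq_1; set q_j = A_j·A_j − L_j²
q_1 = 0.0000+36.0000−22.5000 = 13.5000
-16.0000·x + 0.0000·y = q_1−q_2 = -72.0000
-16.0000·x + 12.0000·y = q_1−q_3 = -18.0000
0.0000·x + 12.0000·y = q_1−q_4 = 54.0000
solve first two rows → x=4.5000, y=4.5000
check cable 4: ‖A_4−P‖² = 40.5000 ≈ L_4² = 40.5000 ✓

(4.5000, 4.5000)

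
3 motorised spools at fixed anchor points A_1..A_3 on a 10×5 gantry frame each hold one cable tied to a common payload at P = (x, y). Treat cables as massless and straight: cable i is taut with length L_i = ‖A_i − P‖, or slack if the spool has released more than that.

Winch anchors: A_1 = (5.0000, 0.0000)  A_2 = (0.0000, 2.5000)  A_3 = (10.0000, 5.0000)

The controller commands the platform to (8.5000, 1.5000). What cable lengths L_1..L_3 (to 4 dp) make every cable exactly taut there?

cable 1: Δx=-3.5000, Δy=-1.5000; L_1 = √(Δx²+Δy²) = 3.8079
cable 2: Δx=-8.5000, Δy=1.0000; L_2 = √(Δx²+Δy²) = 8.5586
cable 3: Δx=1.5000, Δy=3.5000; L_3 = √(Δx²+Δy²) = 3.8079

(3.8079, 8.5586, 3.8079)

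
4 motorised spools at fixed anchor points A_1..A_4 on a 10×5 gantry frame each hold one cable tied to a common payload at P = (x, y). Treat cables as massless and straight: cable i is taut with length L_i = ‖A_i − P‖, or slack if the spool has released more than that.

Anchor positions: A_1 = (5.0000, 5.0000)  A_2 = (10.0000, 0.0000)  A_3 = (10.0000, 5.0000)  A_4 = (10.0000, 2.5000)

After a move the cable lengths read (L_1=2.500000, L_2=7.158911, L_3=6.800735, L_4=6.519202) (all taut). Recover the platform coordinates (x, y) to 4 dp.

(3.5000, 3.0000)

each cable: (A_i−P)·(A_i−P) = L_i²; let k_i = ‖A_i‖²−L_i²
k_1 = 25.0000+25.0000−6.2500 = 43.7500
row 1: -10.0000x + 10.0000y = -5.0000  (k_2=48.7500)
row 2: -10.0000x + 0.0000y = -35.0000  (k_3=78.7500)
row 3: -10.0000x + 5.0000y = -20.0000  (k_4=63.7500)
Cramer on rows 1–2 → x = 3.5000, y = 3.0000
check cable 4: ‖A_4−P‖² = 42.5000 ≈ L_4² = 42.5000 ✓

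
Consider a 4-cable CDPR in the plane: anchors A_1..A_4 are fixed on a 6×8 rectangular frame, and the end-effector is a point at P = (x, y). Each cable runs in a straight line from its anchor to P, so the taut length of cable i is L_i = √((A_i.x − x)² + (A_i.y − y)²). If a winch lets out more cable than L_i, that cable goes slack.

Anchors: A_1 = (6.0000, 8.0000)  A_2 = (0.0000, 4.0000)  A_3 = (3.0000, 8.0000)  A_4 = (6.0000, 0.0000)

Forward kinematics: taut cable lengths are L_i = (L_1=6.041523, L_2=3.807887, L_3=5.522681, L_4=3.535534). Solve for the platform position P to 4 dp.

(3.5000, 2.5000)

each cable: (A_i−P)·(A_i−P) = L_i²; let q_i = ‖A_i‖²−L_i²
q_1 = 36.0000+64.0000−36.5000 = 63.5000
row 1: 12.0000x + 8.0000y = 62.0000  (q_2=1.5000)
row 2: 6.0000x + 0.0000y = 21.0000  (q_3=42.5000)
row 3: 0.0000x + 16.0000y = 40.0000  (q_4=23.5000)
Cramer on rows 1–2 → x = 3.5000, y = 2.5000
check cable 4: ‖A_4−P‖² = 12.5000 ≈ L_4² = 12.5000 ✓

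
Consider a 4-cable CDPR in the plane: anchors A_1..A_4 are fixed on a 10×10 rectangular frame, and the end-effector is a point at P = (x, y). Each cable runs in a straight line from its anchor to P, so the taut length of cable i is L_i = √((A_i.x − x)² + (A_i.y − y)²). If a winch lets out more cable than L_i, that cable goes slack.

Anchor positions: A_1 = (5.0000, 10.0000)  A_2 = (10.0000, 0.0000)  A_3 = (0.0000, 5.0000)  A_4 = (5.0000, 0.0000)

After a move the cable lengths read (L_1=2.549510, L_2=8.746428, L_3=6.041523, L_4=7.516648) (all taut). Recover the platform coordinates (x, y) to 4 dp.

expand ‖A_i−P‖²=L_i² and subtract eq 1 (k_i ≔ ‖A_i‖²−L_i²)
k_1 = 25.0000+100.0000−6.5000 = 118.5000
eq1−eq2 → [-10.0000  20.0000]·P = 95.0000
eq1−eq3 → [10.0000  10.0000]·P = 130.0000
eq1−eq4 → [0.0000  20.0000]·P = 150.0000
2×2 solve → P = (5.5000, 7.5000)
check cable 4: ‖A_4−P‖² = 56.5000 ≈ L_4² = 56.5000 ✓

(5.5000, 7.5000)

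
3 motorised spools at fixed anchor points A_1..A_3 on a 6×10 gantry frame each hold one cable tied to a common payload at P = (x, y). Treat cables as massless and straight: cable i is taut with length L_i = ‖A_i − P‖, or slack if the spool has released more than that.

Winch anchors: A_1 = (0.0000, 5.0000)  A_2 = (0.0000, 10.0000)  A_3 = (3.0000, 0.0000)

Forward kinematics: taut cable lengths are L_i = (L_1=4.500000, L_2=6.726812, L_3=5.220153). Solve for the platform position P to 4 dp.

(4.5000, 5.0000)

circle eqns → linear via eq_j − eq_1; set c_j = A_j·A_j − L_j²
c_1 = 0.0000+25.0000−20.2500 = 4.7500
0.0000·x − 10.0000·y = c_1−c_2 = -50.0000
-6.0000·x + 10.0000·y = c_1−c_3 = 23.0000
solve first two rows → x=4.5000, y=5.0000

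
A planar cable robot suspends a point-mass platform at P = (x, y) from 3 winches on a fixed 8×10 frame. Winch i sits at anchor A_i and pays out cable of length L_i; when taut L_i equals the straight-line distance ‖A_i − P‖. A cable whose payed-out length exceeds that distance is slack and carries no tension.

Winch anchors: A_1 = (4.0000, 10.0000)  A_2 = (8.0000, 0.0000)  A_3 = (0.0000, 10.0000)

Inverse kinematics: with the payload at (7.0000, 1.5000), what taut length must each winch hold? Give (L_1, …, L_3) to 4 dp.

L_1: Δ = A_1−P = (-3.0000, 8.5000) → ‖Δ‖ = √81.2500 = 9.0139
L_2: Δ = A_2−P = (1.0000, -1.5000) → ‖Δ‖ = √3.2500 = 1.8028
L_3: Δ = A_3−P = (-7.0000, 8.5000) → ‖Δ‖ = √121.2500 = 11.0114

(9.0139, 1.8028, 11.0114)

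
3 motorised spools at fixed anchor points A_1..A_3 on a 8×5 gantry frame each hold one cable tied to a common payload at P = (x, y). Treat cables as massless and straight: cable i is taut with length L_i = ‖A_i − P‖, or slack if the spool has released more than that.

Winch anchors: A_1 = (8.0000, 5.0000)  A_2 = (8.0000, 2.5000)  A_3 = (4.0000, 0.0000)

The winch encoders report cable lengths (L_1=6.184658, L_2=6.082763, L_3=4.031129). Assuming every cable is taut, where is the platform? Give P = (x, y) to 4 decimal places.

(2.0000, 3.5000)

circle eqns → linear via eq_j − eq_1; set q_j = A_j·A_j − L_j²
q_1 = 64.0000+25.0000−38.2500 = 50.7500
0.0000·x + 5.0000·y = q_1−q_2 = 17.5000
8.0000·x + 10.0000·y = q_1−q_3 = 51.0000
solve first two rows → x=2.0000, y=3.5000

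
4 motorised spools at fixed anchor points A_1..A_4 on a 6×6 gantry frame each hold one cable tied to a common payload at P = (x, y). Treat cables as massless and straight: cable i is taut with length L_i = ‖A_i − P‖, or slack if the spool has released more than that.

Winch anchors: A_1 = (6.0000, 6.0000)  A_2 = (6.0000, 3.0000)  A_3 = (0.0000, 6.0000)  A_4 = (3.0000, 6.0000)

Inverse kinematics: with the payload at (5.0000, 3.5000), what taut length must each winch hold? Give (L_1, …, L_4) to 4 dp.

(2.6926, 1.1180, 5.5902, 3.2016)

cable 1: Δx=1.0000, Δy=2.5000; L_1 = √(Δx²+Δy²) = 2.6926
cable 2: Δx=1.0000, Δy=-0.5000; L_2 = √(Δx²+Δy²) = 1.1180
cable 3: Δx=-5.0000, Δy=2.5000; L_3 = √(Δx²+Δy²) = 5.5902
cable 4: Δx=-2.0000, Δy=2.5000; L_4 = √(Δx²+Δy²) = 3.2016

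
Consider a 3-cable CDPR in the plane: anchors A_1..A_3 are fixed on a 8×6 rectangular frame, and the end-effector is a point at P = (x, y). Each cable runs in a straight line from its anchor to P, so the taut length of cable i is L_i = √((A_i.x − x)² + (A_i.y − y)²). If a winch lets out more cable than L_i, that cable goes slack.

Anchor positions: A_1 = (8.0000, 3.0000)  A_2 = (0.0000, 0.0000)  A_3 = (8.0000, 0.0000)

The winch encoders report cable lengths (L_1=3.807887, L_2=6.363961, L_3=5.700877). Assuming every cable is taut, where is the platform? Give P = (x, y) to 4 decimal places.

expand ‖A_i−P‖²=L_i² and subtract eq 1 (q_i ≔ ‖A_i‖²−L_i²)
q_1 = 64.0000+9.0000−14.5000 = 58.5000
eq1−eq2 → [16.0000  6.0000]·P = 99.0000
eq1−eq3 → [0.0000  6.0000]·P = 27.0000
2×2 solve → P = (4.5000, 4.5000)

(4.5000, 4.5000)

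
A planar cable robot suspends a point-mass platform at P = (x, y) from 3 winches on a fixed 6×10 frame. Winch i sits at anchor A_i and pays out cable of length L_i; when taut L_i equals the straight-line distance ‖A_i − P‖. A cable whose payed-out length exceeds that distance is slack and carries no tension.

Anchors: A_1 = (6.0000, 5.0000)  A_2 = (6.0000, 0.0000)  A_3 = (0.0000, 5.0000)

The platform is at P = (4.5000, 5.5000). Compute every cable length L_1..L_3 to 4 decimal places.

(1.5811, 5.7009, 4.5277)

L_1 = √((6.0000−4.5000)² + (5.0000−5.5000)²) = 1.5811
L_2 = √((6.0000−4.5000)² + (0.0000−5.5000)²) = 5.7009
L_3 = √((0.0000−4.5000)² + (5.0000−5.5000)²) = 4.5277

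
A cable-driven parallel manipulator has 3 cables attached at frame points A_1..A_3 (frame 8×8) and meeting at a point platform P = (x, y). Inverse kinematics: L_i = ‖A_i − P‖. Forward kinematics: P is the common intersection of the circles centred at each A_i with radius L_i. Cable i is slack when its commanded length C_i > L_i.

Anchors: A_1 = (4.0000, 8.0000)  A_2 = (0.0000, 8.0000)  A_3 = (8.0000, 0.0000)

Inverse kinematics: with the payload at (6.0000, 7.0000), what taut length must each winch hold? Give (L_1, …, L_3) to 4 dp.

(2.2361, 6.0828, 7.2801)

L_1: Δ = A_1−P = (-2.0000, 1.0000) → ‖Δ‖ = √5.0000 = 2.2361
L_2: Δ = A_2−P = (-6.0000, 1.0000) → ‖Δ‖ = √37.0000 = 6.0828
L_3: Δ = A_3−P = (2.0000, -7.0000) → ‖Δ‖ = √53.0000 = 7.2801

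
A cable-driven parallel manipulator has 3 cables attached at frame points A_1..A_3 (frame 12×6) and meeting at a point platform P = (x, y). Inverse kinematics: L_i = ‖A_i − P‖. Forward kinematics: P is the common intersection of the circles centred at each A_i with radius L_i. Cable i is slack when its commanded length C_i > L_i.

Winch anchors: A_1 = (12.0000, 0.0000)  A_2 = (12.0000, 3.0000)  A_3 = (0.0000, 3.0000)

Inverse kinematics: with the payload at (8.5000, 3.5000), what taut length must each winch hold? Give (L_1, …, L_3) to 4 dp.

(4.9497, 3.5355, 8.5147)

L_1: Δ = A_1−P = (3.5000, -3.5000) → ‖Δ‖ = √24.5000 = 4.9497
L_2: Δ = A_2−P = (3.5000, -0.5000) → ‖Δ‖ = √12.5000 = 3.5355
L_3: Δ = A_3−P = (-8.5000, -0.5000) → ‖Δ‖ = √72.5000 = 8.5147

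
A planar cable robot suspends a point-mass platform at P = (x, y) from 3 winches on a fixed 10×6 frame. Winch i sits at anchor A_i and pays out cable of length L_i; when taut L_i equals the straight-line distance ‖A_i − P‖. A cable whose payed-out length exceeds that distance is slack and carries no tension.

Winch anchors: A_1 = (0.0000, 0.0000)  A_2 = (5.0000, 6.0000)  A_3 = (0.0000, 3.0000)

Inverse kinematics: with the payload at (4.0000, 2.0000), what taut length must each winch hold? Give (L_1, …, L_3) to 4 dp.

cable 1: Δx=-4.0000, Δy=-2.0000; L_1 = √(Δx²+Δy²) = 4.4721
cable 2: Δx=1.0000, Δy=4.0000; L_2 = √(Δx²+Δy²) = 4.1231
cable 3: Δx=-4.0000, Δy=1.0000; L_3 = √(Δx²+Δy²) = 4.1231

(4.4721, 4.1231, 4.1231)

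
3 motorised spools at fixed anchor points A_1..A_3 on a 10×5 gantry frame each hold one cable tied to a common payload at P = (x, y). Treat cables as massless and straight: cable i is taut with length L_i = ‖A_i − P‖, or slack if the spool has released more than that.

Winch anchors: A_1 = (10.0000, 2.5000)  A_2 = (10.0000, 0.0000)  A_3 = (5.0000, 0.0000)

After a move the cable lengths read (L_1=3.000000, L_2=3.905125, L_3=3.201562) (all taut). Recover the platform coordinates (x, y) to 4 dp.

circle eqns → linear via eq_j − eq_1; set c_j = A_j·A_j − L_j²
c_1 = 100.0000+6.2500−9.0000 = 97.2500
0.0000·x + 5.0000·y = c_1−c_2 = 12.5000
10.0000·x + 5.0000·y = c_1−c_3 = 82.5000
solve first two rows → x=7.0000, y=2.5000

(7.0000, 2.5000)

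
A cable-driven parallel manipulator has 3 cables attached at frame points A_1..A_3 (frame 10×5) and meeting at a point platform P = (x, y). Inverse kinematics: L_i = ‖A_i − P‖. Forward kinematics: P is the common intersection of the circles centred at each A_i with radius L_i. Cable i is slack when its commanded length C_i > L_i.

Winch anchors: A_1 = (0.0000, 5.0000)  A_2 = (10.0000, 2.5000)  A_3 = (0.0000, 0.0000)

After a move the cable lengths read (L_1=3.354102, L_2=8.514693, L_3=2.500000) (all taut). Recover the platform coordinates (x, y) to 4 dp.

each cable: (A_i−P)·(A_i−P) = L_i²; let q_i = ‖A_i‖²−L_i²
q_1 = 0.0000+25.0000−11.2500 = 13.7500
row 1: -20.0000x + 5.0000y = -20.0000  (q_2=33.7500)
row 2: 0.0000x + 10.0000y = 20.0000  (q_3=-6.2500)
Cramer on rows 1–2 → x = 1.5000, y = 2.0000

(1.5000, 2.0000)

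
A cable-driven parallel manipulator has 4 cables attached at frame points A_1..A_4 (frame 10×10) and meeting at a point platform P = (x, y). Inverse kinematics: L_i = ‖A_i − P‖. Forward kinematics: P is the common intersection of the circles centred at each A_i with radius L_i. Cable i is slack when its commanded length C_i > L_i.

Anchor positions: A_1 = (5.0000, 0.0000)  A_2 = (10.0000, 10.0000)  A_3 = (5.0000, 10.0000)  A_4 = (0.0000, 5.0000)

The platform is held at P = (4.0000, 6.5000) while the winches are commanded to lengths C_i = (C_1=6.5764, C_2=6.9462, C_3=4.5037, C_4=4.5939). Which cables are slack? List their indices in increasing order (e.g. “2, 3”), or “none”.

3, 4

cable 1: √((1.0000)²+(-6.5000)²)=6.5765, C_1=6.5764: taut
cable 2: √((6.0000)²+(3.5000)²)=6.9462, C_2=6.9462: taut
cable 3: √((1.0000)²+(3.5000)²)=3.6401, C_3=4.5037: slack
cable 4: √((-4.0000)²+(-1.5000)²)=4.2720, C_4=4.5939: slack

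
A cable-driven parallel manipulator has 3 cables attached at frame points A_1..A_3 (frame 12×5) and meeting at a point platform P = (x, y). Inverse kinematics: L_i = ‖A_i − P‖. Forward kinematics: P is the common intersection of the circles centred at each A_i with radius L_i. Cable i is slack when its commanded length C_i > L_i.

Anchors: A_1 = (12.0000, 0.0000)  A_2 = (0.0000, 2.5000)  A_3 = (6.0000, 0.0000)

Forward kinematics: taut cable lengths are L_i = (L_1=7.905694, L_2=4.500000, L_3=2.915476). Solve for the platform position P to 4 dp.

(4.5000, 2.5000)

circle eqns → linear via eq_j − eq_1; set q_j = A_j·A_j − L_j²
q_1 = 144.0000+0.0000−62.5000 = 81.5000
24.0000·x − 5.0000·y = q_1−q_2 = 95.5000
12.0000·x + 0.0000·y = q_1−q_3 = 54.0000
solve first two rows → x=4.5000, y=2.5000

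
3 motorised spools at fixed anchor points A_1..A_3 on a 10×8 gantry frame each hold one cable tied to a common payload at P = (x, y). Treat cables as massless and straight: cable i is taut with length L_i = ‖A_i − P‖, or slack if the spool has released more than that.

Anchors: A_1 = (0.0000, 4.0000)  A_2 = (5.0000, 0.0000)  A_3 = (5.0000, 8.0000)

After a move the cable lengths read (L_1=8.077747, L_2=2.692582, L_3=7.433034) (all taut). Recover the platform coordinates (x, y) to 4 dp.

each cable: (A_i−P)·(A_i−P) = L_i²; let q_i = ‖A_i‖²−L_i²
q_1 = 0.0000+16.0000−65.2500 = -49.2500
row 1: -10.0000x + 8.0000y = -67.0000  (q_2=17.7500)
row 2: -10.0000x − 8.0000y = -83.0000  (q_3=33.7500)
Cramer on rows 1–2 → x = 7.5000, y = 1.0000

(7.5000, 1.0000)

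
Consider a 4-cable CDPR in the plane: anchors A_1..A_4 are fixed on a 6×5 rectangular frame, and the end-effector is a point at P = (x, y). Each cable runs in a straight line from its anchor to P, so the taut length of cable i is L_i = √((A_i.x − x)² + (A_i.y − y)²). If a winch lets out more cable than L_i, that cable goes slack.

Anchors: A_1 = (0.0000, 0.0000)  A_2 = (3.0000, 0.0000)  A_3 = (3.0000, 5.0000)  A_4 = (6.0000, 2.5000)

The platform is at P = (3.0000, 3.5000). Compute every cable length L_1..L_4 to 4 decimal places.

cable 1: Δx=-3.0000, Δy=-3.5000; L_1 = √(Δx²+Δy²) = 4.6098
cable 2: Δx=0.0000, Δy=-3.5000; L_2 = √(Δx²+Δy²) = 3.5000
cable 3: Δx=0.0000, Δy=1.5000; L_3 = √(Δx²+Δy²) = 1.5000
cable 4: Δx=3.0000, Δy=-1.0000; L_4 = √(Δx²+Δy²) = 3.1623

(4.6098, 3.5000, 1.5000, 3.1623)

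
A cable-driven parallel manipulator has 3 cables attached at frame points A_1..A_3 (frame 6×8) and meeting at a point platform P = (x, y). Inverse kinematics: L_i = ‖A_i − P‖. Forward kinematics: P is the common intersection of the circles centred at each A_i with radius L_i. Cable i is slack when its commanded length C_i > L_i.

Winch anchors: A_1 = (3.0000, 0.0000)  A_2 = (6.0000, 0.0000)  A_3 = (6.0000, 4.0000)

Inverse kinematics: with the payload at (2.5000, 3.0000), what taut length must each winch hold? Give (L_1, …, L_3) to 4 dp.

L_1: Δ = A_1−P = (0.5000, -3.0000) → ‖Δ‖ = √9.2500 = 3.0414
L_2: Δ = A_2−P = (3.5000, -3.0000) → ‖Δ‖ = √21.2500 = 4.6098
L_3: Δ = A_3−P = (3.5000, 1.0000) → ‖Δ‖ = √13.2500 = 3.6401

(3.0414, 4.6098, 3.6401)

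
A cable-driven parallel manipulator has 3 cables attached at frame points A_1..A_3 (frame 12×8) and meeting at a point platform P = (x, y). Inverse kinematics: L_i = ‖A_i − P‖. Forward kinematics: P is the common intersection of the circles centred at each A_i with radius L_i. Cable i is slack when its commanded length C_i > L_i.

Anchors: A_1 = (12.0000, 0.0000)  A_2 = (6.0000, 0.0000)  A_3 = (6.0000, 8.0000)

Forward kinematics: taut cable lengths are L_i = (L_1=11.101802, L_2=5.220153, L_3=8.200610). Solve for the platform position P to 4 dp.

circle eqns → linear via eq_j − eq_1; set k_j = A_j·A_j − L_j²
k_1 = 144.0000+0.0000−123.2500 = 20.7500
12.0000·x + 0.0000·y = k_1−k_2 = 12.0000
12.0000·x − 16.0000·y = k_1−k_3 = -12.0000
solve first two rows → x=1.0000, y=1.5000

(1.0000, 1.5000)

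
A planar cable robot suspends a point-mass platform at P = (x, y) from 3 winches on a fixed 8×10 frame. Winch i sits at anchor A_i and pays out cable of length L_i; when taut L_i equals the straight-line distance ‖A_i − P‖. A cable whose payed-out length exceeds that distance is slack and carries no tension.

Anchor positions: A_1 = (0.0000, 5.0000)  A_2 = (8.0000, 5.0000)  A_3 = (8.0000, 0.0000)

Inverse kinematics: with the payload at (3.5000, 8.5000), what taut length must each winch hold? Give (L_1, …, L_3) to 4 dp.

L_1 = √((0.0000−3.5000)² + (5.0000−8.5000)²) = 4.9497
L_2 = √((8.0000−3.5000)² + (5.0000−8.5000)²) = 5.7009
L_3 = √((8.0000−3.5000)² + (0.0000−8.5000)²) = 9.6177

(4.9497, 5.7009, 9.6177)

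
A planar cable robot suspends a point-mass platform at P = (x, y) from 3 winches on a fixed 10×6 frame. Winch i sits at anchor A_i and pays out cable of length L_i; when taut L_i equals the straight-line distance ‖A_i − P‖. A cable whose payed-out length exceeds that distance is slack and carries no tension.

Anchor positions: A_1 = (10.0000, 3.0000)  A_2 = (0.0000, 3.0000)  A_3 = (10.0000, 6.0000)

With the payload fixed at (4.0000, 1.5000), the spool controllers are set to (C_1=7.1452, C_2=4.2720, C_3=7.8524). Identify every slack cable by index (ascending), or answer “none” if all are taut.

i=1: geometric 6.1847 vs commanded 7.1452 ⇒ slack
i=2: geometric 4.2720 vs commanded 4.2720 ⇒ taut
i=3: geometric 7.5000 vs commanded 7.8524 ⇒ slack

1, 3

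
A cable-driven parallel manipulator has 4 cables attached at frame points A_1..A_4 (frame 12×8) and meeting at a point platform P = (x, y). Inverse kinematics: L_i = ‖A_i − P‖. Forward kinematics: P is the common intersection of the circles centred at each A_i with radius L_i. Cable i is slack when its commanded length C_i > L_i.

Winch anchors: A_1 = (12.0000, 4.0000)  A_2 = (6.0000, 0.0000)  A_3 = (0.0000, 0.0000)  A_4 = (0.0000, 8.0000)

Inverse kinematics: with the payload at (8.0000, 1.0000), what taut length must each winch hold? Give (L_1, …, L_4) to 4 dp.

L_1: Δ = A_1−P = (4.0000, 3.0000) → ‖Δ‖ = √25.0000 = 5.0000
L_2: Δ = A_2−P = (-2.0000, -1.0000) → ‖Δ‖ = √5.0000 = 2.2361
L_3: Δ = A_3−P = (-8.0000, -1.0000) → ‖Δ‖ = √65.0000 = 8.0623
L_4: Δ = A_4−P = (-8.0000, 7.0000) → ‖Δ‖ = √113.0000 = 10.6301

(5.0000, 2.2361, 8.0623, 10.6301)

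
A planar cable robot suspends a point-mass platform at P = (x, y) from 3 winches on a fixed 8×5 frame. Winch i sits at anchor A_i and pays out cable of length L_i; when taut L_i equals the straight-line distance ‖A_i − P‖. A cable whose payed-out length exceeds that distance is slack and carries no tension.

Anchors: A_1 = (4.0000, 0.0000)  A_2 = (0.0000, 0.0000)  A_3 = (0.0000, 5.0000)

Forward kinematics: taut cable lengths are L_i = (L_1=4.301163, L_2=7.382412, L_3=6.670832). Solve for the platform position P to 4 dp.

expand ‖A_i−P‖²=L_i² and subtract eq 1 (q_i ≔ ‖A_i‖²−L_i²)
q_1 = 16.0000+0.0000−18.5000 = -2.5000
eq1−eq2 → [8.0000  0.0000]·P = 52.0000
eq1−eq3 → [8.0000  -10.0000]·P = 17.0000
2×2 solve → P = (6.5000, 3.5000)

(6.5000, 3.5000)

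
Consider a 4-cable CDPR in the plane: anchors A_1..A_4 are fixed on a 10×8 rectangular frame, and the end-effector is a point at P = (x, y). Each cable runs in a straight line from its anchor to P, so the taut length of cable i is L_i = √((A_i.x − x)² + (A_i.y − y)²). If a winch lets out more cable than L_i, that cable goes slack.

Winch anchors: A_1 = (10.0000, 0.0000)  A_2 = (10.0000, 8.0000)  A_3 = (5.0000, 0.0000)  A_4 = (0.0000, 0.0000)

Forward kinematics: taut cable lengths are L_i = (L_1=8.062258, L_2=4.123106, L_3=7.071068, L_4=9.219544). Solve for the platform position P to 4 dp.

circle eqns → linear via eq_j − eq_1; set k_j = A_j·A_j − L_j²
k_1 = 100.0000+0.0000−65.0000 = 35.0000
0.0000·x − 16.0000·y = k_1−k_2 = -112.0000
10.0000·x + 0.0000·y = k_1−k_3 = 60.0000
20.0000·x + 0.0000·y = k_1−k_4 = 120.0000
solve first two rows → x=6.0000, y=7.0000
check cable 4: ‖A_4−P‖² = 85.0000 ≈ L_4² = 85.0000 ✓

(6.0000, 7.0000)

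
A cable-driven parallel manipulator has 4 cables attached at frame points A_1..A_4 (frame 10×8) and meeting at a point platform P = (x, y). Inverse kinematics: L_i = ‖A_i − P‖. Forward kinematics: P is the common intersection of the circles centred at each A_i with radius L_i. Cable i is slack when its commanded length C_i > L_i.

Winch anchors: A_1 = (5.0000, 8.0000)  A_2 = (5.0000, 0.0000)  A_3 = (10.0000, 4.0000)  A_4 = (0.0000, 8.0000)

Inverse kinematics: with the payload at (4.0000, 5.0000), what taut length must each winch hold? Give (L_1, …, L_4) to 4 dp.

L_1: Δ = A_1−P = (1.0000, 3.0000) → ‖Δ‖ = √10.0000 = 3.1623
L_2: Δ = A_2−P = (1.0000, -5.0000) → ‖Δ‖ = √26.0000 = 5.0990
L_3: Δ = A_3−P = (6.0000, -1.0000) → ‖Δ‖ = √37.0000 = 6.0828
L_4: Δ = A_4−P = (-4.0000, 3.0000) → ‖Δ‖ = √25.0000 = 5.0000

(3.1623, 5.0990, 6.0828, 5.0000)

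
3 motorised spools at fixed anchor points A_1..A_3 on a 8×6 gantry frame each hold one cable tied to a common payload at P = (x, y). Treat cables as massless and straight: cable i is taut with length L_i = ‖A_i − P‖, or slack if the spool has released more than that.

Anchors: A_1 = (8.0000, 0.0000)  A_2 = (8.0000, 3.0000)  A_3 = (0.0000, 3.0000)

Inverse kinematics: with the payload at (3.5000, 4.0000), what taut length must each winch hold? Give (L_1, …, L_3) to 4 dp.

L_1: Δ = A_1−P = (4.5000, -4.0000) → ‖Δ‖ = √36.2500 = 6.0208
L_2: Δ = A_2−P = (4.5000, -1.0000) → ‖Δ‖ = √21.2500 = 4.6098
L_3: Δ = A_3−P = (-3.5000, -1.0000) → ‖Δ‖ = √13.2500 = 3.6401

(6.0208, 4.6098, 3.6401)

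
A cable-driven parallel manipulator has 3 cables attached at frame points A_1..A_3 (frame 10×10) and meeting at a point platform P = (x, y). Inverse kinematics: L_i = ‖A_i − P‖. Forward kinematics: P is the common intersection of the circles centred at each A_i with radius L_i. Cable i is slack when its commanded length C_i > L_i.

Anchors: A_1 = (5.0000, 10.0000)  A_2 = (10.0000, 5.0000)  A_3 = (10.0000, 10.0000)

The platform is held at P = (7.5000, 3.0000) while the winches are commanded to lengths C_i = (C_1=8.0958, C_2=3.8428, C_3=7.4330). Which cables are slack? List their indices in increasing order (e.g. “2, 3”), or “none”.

cable 1: √((-2.5000)²+(7.0000)²)=7.4330, C_1=8.0958: slack
cable 2: √((2.5000)²+(2.0000)²)=3.2016, C_2=3.8428: slack
cable 3: √((2.5000)²+(7.0000)²)=7.4330, C_3=7.4330: taut

1, 2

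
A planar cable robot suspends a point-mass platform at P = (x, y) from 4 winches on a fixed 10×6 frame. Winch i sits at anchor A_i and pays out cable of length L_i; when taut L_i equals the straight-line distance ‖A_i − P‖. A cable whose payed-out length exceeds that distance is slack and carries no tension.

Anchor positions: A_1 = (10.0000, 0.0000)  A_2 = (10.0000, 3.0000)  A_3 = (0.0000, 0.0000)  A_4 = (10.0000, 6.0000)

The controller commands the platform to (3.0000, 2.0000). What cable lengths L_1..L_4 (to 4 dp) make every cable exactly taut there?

(7.2801, 7.0711, 3.6056, 8.0623)

L_1 = √((10.0000−3.0000)² + (0.0000−2.0000)²) = 7.2801
L_2 = √((10.0000−3.0000)² + (3.0000−2.0000)²) = 7.0711
L_3 = √((0.0000−3.0000)² + (0.0000−2.0000)²) = 3.6056
L_4 = √((10.0000−3.0000)² + (6.0000−2.0000)²) = 8.0623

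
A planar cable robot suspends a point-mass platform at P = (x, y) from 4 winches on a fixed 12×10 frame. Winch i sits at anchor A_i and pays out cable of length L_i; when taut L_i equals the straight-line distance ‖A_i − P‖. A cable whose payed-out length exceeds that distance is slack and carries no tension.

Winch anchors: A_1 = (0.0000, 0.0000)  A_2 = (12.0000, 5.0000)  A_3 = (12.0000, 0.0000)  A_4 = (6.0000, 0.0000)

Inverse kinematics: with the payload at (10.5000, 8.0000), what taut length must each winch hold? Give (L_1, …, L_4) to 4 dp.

L_1 = √((0.0000−10.5000)² + (0.0000−8.0000)²) = 13.2004
L_2 = √((12.0000−10.5000)² + (5.0000−8.0000)²) = 3.3541
L_3 = √((12.0000−10.5000)² + (0.0000−8.0000)²) = 8.1394
L_4 = √((6.0000−10.5000)² + (0.0000−8.0000)²) = 9.1788

(13.2004, 3.3541, 8.1394, 9.1788)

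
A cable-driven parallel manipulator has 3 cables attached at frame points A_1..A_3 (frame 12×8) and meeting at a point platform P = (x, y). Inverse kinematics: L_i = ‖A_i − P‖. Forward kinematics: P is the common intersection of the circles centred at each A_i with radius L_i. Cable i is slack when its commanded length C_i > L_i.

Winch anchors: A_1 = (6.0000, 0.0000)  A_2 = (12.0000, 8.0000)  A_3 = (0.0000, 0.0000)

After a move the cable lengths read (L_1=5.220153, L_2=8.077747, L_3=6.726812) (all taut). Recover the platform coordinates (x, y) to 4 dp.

circle eqns → linear via eq_j − eq_1; set c_j = A_j·A_j − L_j²
c_1 = 36.0000+0.0000−27.2500 = 8.7500
-12.0000·x − 16.0000·y = c_1−c_2 = -134.0000
12.0000·x + 0.0000·y = c_1−c_3 = 54.0000
solve first two rows → x=4.5000, y=5.0000

(4.5000, 5.0000)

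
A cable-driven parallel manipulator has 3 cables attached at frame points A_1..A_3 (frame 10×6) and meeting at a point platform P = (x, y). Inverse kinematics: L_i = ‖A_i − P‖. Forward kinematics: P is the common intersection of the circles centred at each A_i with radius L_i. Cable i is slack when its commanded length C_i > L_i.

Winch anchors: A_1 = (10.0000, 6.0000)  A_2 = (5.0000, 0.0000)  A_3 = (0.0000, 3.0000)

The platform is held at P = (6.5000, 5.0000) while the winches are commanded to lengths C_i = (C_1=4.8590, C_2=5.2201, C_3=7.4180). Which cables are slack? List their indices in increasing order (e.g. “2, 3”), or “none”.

cable 1: √((3.5000)²+(1.0000)²)=3.6401, C_1=4.8590: slack
cable 2: √((-1.5000)²+(-5.0000)²)=5.2202, C_2=5.2201: taut
cable 3: √((-6.5000)²+(-2.0000)²)=6.8007, C_3=7.4180: slack

1, 3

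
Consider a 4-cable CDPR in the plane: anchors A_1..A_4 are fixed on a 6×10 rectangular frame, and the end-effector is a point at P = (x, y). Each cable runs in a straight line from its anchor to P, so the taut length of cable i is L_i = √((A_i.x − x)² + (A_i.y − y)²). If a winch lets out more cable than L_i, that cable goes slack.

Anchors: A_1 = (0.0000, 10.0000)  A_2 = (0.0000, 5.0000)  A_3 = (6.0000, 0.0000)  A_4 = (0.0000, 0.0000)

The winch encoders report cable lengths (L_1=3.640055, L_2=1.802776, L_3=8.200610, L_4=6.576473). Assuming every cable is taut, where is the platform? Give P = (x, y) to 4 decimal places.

expand ‖A_i−P‖²=L_i² and subtract eq 1 (c_i ≔ ‖A_i‖²−L_i²)
c_1 = 0.0000+100.0000−13.2500 = 86.7500
eq1−eq2 → [0.0000  10.0000]·P = 65.0000
eq1−eq3 → [-12.0000  20.0000]·P = 118.0000
eq1−eq4 → [0.0000  20.0000]·P = 130.0000
2×2 solve → P = (1.0000, 6.5000)
check cable 4: ‖A_4−P‖² = 43.2500 ≈ L_4² = 43.2500 ✓

(1.0000, 6.5000)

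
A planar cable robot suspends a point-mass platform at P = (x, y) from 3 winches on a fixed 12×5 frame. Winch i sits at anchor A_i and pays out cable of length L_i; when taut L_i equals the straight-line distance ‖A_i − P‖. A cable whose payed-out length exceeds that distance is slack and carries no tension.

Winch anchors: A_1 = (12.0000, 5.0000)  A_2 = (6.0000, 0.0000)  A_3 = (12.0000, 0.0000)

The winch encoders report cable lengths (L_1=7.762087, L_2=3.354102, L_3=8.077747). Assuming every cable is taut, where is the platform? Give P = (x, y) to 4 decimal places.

each cable: (A_i−P)·(A_i−P) = L_i²; let c_i = ‖A_i‖²−L_i²
c_1 = 144.0000+25.0000−60.2500 = 108.7500
row 1: 12.0000x + 10.0000y = 84.0000  (c_2=24.7500)
row 2: 0.0000x + 10.0000y = 30.0000  (c_3=78.7500)
Cramer on rows 1–2 → x = 4.5000, y = 3.0000

(4.5000, 3.0000)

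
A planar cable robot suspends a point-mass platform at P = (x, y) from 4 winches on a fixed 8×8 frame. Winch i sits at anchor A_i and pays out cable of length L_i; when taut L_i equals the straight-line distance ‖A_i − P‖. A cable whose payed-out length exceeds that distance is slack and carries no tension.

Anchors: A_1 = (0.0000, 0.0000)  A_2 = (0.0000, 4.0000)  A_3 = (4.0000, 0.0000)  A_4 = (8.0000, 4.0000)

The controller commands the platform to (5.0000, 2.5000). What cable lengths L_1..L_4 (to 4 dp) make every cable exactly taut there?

(5.5902, 5.2202, 2.6926, 3.3541)

L_1 = √((0.0000−5.0000)² + (0.0000−2.5000)²) = 5.5902
L_2 = √((0.0000−5.0000)² + (4.0000−2.5000)²) = 5.2202
L_3 = √((4.0000−5.0000)² + (0.0000−2.5000)²) = 2.6926
L_4 = √((8.0000−5.0000)² + (4.0000−2.5000)²) = 3.3541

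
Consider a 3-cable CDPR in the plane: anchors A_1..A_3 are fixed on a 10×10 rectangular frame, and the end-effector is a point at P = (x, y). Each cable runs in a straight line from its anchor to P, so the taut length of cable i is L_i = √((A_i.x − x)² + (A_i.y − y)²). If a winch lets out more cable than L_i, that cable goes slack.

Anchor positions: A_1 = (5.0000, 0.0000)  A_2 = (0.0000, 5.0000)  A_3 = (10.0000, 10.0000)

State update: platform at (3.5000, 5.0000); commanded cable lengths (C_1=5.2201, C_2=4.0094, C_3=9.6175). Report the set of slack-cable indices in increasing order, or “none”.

2, 3

i=1: geometric 5.2202 vs commanded 5.2201 ⇒ taut
i=2: geometric 3.5000 vs commanded 4.0094 ⇒ slack
i=3: geometric 8.2006 vs commanded 9.6175 ⇒ slack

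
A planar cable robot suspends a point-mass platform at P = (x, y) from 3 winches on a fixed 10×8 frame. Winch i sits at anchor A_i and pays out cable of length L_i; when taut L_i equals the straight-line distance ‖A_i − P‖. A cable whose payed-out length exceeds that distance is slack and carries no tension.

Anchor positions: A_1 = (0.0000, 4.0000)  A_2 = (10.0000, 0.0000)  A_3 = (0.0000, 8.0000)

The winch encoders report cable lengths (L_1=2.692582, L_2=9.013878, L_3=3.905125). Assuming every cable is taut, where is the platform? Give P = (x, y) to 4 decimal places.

(2.5000, 5.0000)

circle eqns → linear via eq_j − eq_1; set q_j = A_j·A_j − L_j²
q_1 = 0.0000+16.0000−7.2500 = 8.7500
-20.0000·x + 8.0000·y = q_1−q_2 = -10.0000
0.0000·x − 8.0000·y = q_1−q_3 = -40.0000
solve first two rows → x=2.5000, y=5.0000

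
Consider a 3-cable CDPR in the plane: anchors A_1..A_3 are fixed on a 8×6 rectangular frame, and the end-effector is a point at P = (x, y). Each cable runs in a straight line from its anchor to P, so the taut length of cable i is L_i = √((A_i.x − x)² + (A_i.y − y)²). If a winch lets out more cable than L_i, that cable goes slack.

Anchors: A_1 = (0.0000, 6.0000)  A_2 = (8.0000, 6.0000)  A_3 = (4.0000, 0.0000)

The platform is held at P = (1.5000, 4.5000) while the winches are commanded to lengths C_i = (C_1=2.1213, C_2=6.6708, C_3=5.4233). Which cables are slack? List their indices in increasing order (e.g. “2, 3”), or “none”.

3

cable 1: L_1 = ‖A_1−P‖ = 2.1213;  C_1 = 2.1213 → taut
cable 2: L_2 = ‖A_2−P‖ = 6.6708;  C_2 = 6.6708 → taut
cable 3: L_3 = ‖A_3−P‖ = 5.1478;  C_3 = 5.4233 → slack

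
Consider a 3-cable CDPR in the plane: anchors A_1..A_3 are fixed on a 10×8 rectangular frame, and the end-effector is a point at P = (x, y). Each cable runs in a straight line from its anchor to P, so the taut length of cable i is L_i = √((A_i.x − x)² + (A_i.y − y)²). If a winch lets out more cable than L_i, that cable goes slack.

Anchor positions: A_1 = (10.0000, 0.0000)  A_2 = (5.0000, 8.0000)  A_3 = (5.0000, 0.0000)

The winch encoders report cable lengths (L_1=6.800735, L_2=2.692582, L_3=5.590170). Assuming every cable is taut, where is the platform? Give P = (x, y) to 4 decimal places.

expand ‖A_i−P‖²=L_i² and subtract eq 1 (c_i ≔ ‖A_i‖²−L_i²)
c_1 = 100.0000+0.0000−46.2500 = 53.7500
eq1−eq2 → [10.0000  -16.0000]·P = -28.0000
eq1−eq3 → [10.0000  0.0000]·P = 60.0000
2×2 solve → P = (6.0000, 5.5000)

(6.0000, 5.5000)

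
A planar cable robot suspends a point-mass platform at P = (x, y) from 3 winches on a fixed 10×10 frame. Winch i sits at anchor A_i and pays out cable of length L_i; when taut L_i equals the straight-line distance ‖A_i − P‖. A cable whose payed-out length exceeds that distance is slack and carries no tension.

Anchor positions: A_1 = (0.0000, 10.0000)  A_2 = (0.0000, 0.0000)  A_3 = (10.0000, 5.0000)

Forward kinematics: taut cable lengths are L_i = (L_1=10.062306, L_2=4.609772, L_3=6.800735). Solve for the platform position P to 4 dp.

(4.5000, 1.0000)

each cable: (A_i−P)·(A_i−P) = L_i²; let c_i = ‖A_i‖²−L_i²
c_1 = 0.0000+100.0000−101.2500 = -1.2500
row 1: 0.0000x + 20.0000y = 20.0000  (c_2=-21.2500)
row 2: -20.0000x + 10.0000y = -80.0000  (c_3=78.7500)
Cramer on rows 1–2 → x = 4.5000, y = 1.0000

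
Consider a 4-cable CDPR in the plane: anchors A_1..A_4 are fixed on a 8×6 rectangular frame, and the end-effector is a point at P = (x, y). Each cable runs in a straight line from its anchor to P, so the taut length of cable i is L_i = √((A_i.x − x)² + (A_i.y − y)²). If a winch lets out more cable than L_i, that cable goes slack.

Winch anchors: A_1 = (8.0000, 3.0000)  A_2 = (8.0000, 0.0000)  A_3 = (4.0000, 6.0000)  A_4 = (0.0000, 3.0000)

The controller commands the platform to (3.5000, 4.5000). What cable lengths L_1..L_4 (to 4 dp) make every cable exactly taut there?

(4.7434, 6.3640, 1.5811, 3.8079)

L_1 = √((8.0000−3.5000)² + (3.0000−4.5000)²) = 4.7434
L_2 = √((8.0000−3.5000)² + (0.0000−4.5000)²) = 6.3640
L_3 = √((4.0000−3.5000)² + (6.0000−4.5000)²) = 1.5811
L_4 = √((0.0000−3.5000)² + (3.0000−4.5000)²) = 3.8079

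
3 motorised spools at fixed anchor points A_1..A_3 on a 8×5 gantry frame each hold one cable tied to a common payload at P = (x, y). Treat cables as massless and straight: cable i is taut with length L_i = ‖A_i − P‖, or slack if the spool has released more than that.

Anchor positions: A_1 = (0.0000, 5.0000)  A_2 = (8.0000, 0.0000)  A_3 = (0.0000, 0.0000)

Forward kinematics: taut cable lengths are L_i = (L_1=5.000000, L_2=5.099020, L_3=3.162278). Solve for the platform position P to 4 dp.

each cable: (A_i−P)·(A_i−P) = L_i²; let k_i = ‖A_i‖²−L_i²
k_1 = 0.0000+25.0000−25.0000 = 0.0000
row 1: -16.0000x + 10.0000y = -38.0000  (k_2=38.0000)
row 2: 0.0000x + 10.0000y = 10.0000  (k_3=-10.0000)
Cramer on rows 1–2 → x = 3.0000, y = 1.0000

(3.0000, 1.0000)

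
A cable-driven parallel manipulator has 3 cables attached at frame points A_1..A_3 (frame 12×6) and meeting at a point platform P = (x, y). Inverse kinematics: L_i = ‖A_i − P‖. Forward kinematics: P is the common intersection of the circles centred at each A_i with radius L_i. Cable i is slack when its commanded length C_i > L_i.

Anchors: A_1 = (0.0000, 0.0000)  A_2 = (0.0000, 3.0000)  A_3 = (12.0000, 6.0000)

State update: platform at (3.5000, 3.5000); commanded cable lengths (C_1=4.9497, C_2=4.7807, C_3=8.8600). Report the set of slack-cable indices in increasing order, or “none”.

2

cable 1: √((-3.5000)²+(-3.5000)²)=4.9497, C_1=4.9497: taut
cable 2: √((-3.5000)²+(-0.5000)²)=3.5355, C_2=4.7807: slack
cable 3: √((8.5000)²+(2.5000)²)=8.8600, C_3=8.8600: taut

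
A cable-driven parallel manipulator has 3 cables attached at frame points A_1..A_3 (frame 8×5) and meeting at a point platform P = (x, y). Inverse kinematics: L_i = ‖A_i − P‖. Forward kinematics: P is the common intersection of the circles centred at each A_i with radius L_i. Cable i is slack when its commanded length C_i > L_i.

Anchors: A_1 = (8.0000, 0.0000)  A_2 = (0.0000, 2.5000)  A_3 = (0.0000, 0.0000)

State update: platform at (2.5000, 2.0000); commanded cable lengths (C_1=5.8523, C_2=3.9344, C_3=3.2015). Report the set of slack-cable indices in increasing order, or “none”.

cable 1: L_1 = ‖A_1−P‖ = 5.8523;  C_1 = 5.8523 → taut
cable 2: L_2 = ‖A_2−P‖ = 2.5495;  C_2 = 3.9344 → slack
cable 3: L_3 = ‖A_3−P‖ = 3.2016;  C_3 = 3.2015 → taut

2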